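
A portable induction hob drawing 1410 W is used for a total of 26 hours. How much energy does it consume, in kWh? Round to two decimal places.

Energy = 1.41 kW × 26 h = 36.66 kWh

36.66 kWh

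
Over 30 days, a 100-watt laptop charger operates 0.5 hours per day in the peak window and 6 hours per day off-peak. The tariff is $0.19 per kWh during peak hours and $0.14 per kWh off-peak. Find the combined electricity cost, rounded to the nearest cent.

Peak energy = 0.1 kW × 0.5 h × 30 = 1.5 kWh
Off-peak energy = 0.1 kW × 6 h × 30 = 18 kWh
Cost = 1.5 × $0.19 + 18 × $0.14 = $0.285 + $2.52 = $2.81

$2.81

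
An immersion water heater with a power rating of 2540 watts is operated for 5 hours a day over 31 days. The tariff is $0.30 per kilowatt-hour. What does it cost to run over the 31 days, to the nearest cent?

$118.11

Runtime = 5 h/day × 31 days = 155 h
Energy = 2.54 kW × 155 h = 393.7 kWh
Cost = 393.7 kWh × $0.30/kWh = $118.11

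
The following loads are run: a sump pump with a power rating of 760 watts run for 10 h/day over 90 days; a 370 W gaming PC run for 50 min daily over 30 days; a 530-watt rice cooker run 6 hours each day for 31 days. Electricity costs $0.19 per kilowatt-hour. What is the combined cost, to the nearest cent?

sump pump: Runtime = 10 h/day × 90 days = 900 h
sump pump: 0.76 kW × 900 h = 684 kWh
gaming PC: Runtime = 50 min × 30 = 1500 min = 25 h
gaming PC: 0.37 kW × 25 h = 9.25 kWh
rice cooker: Runtime = 6 h/day × 31 days = 186 h
rice cooker: 0.53 kW × 186 h = 98.58 kWh
Total energy = 791.83 kWh
Cost = 791.83 × $0.19 = $150.45

$150.45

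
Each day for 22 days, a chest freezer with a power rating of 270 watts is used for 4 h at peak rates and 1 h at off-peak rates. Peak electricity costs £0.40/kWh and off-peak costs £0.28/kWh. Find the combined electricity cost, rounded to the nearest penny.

Peak energy = 0.27 kW × 4 h × 22 = 23.76 kWh
Off-peak energy = 0.27 kW × 1 h × 22 = 5.94 kWh
Cost = 23.76 × £0.40 + 5.94 × £0.28 = £9.504 + £1.6632 = £11.17

£11.17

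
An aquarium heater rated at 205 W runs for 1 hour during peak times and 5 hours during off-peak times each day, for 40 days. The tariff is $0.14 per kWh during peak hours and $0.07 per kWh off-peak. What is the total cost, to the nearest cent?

Peak energy = 0.205 kW × 1 h × 40 = 8.2 kWh
Off-peak energy = 0.205 kW × 5 h × 40 = 41 kWh
Cost = 8.2 × $0.14 + 41 × $0.07 = $1.148 + $2.87 = $4.02

$4.02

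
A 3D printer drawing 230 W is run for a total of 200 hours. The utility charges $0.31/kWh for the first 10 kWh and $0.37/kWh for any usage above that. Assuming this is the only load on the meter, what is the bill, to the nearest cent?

Energy = 0.23 kW × 200 h = 46 kWh
Tier 1 (0–10 kWh): 10 × $0.31 = $3.1
Above 10 kWh: 36 × $0.37 = $13.32
Bill = $16.42

$16.42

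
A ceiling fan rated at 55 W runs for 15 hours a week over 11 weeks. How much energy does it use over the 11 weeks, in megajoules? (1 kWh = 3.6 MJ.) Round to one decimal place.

32.7 MJ

Runtime = 15 h/week × 11 weeks = 165 h
Energy = 0.055 kW × 165 h = 9.075 kWh
= 9.075 × 3.6 MJ = 32.7 MJ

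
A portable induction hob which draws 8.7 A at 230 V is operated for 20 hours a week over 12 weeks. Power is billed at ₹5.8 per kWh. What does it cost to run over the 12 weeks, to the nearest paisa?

Power = 8.7 A × 230 V = 2001 W = 2.001 kW
Runtime = 20 h/week × 12 weeks = 240 h
Energy = 2.001 kW × 240 h = 480.24 kWh
Cost = 480.24 kWh × ₹5.8/kWh = ₹2785.39

₹2785.39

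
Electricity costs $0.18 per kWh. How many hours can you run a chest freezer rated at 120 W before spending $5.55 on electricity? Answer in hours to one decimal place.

Energy available = $5.55 ÷ $0.18/kWh = 30.8333 kWh
Hours = 30.8333 kWh ÷ 0.12 kW = 256.9 h

256.9 h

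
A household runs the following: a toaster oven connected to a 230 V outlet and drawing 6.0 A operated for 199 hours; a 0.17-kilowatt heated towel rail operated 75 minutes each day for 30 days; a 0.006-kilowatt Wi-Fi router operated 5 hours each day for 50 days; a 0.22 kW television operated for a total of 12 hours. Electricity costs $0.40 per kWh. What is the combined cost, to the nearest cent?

toaster oven: Power = 6.0 A × 230 V = 1380 W = 1.38 kW
toaster oven: 1.38 kW × 199 h = 274.62 kWh
heated towel rail: Runtime = 75 min × 30 = 2250 min = 37.5 h
heated towel rail: 0.17 kW × 37.5 h = 6.375 kWh
Wi-Fi router: Runtime = 5 h/day × 50 days = 250 h
Wi-Fi router: 0.006 kW × 250 h = 1.5 kWh
television: 0.22 kW × 12 h = 2.64 kWh
Total energy = 285.135 kWh
Cost = 285.135 × $0.40 = $114.05

$114.05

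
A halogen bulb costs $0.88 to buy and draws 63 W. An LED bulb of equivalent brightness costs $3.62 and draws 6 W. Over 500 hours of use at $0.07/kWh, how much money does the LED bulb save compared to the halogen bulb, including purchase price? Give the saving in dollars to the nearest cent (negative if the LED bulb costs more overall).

-$0.75

halogen bulb: $0.88 + (63/1000) kW × 500 h × $0.07 = $0.88 + $2.205 = $3.085
LED bulb: $3.62 + (6/1000) kW × 500 h × $0.07 = $3.62 + $0.21 = $3.83
Saving = $3.085 − $3.83 = −$0.745 → -$0.75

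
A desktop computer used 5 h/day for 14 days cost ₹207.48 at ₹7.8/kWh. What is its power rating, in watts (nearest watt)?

380 W

Energy = ₹207.48 ÷ ₹7.8/kWh = 26.6 kWh
Runtime = 5 h/day × 14 days = 70 h
Power = 26.6 kWh ÷ 70 h = 0.38 kW = 380 W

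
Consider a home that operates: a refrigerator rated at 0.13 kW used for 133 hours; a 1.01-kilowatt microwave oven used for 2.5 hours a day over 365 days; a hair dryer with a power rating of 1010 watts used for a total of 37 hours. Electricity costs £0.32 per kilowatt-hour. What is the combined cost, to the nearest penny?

refrigerator: 0.13 kW × 133 h = 17.29 kWh
microwave oven: Runtime = 2.5 h/day × 365 days = 912.5 h
microwave oven: 1.01 kW × 912.5 h = 921.625 kWh
hair dryer: 1.01 kW × 37 h = 37.37 kWh
Total energy = 976.285 kWh
Cost = 976.285 × £0.32 = £312.41

£312.41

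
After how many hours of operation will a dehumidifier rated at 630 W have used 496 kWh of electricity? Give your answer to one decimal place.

Hours = 496 kWh ÷ 0.63 kW = 787.3 h

787.3 h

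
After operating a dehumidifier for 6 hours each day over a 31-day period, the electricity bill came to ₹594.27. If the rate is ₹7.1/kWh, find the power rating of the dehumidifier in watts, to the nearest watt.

450 W

Energy = ₹594.27 ÷ ₹7.1/kWh = 83.7 kWh
Runtime = 6 h/day × 31 days = 186 h
Power = 83.7 kWh ÷ 186 h = 0.45 kW = 450 W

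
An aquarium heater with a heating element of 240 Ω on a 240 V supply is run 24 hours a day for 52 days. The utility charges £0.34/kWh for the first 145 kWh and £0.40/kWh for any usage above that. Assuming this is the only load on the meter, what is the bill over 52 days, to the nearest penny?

£111.11

Power = V²/R = 240²/240 = 240 W = 0.24 kW
Runtime = 24 h × 52 = 1248 h
Energy = 0.24 kW × 1248 h = 299.52 kWh
Tier 1 (0–145 kWh): 145 × £0.34 = £49.3
Above 145 kWh: 154.52 × £0.40 = £61.808
Bill = £111.11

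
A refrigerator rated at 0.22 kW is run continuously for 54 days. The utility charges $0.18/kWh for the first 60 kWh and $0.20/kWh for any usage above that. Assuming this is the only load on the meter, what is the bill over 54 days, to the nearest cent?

Runtime = 24 h × 54 = 1296 h
Energy = 0.22 kW × 1296 h = 285.12 kWh
Tier 1 (0–60 kWh): 60 × $0.18 = $10.8
Above 60 kWh: 225.12 × $0.20 = $45.024
Bill = $55.82

$55.82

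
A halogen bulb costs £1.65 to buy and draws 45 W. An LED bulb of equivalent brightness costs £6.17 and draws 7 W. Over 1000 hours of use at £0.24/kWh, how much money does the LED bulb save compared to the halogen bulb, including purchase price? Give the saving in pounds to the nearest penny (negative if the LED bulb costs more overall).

£4.60

halogen bulb: £1.65 + (45/1000) kW × 1000 h × £0.24 = £1.65 + £10.8 = £12.45
LED bulb: £6.17 + (7/1000) kW × 1000 h × £0.24 = £6.17 + £1.68 = £7.85
Saving = £12.45 − £7.85 = £4.6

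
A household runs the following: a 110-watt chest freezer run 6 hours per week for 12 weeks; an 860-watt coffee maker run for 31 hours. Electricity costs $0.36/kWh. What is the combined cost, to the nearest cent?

chest freezer: Runtime = 6 h/week × 12 weeks = 72 h
chest freezer: 0.11 kW × 72 h = 7.92 kWh
coffee maker: 0.86 kW × 31 h = 26.66 kWh
Total energy = 34.58 kWh
Cost = 34.58 × $0.36 = $12.45

$12.45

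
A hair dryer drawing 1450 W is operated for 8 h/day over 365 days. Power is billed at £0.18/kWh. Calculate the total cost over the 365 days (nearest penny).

Runtime = 8 h/day × 365 days = 2920 h
Energy = 1.45 kW × 2920 h = 4234 kWh
Cost = 4234 kWh × £0.18/kWh = £762.12

£762.12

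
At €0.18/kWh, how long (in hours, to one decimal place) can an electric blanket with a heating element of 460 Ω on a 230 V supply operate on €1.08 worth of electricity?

52.2 h

Power = V²/R = 230²/460 = 115 W = 0.115 kW
Energy available = €1.08 ÷ €0.18/kWh = 6 kWh
Hours = 6 kWh ÷ 0.115 kW = 52.2 h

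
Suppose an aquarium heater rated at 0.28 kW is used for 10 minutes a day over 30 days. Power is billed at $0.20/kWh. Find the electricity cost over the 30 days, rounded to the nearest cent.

Runtime = 10 min × 30 = 300 min = 5 h
Energy = 0.28 kW × 5 h = 1.4 kWh
Cost = 1.4 kWh × $0.20/kWh = $0.28

$0.28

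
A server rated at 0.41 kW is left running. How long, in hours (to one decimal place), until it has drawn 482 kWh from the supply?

1175.6 h

Hours = 482 kWh ÷ 0.41 kW = 1175.6 h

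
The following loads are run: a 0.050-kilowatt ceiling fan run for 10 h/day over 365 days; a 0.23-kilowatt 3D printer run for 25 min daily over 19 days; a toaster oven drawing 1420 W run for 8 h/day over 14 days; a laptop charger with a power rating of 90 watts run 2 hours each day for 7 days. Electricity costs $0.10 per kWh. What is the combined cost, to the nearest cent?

ceiling fan: Runtime = 10 h/day × 365 days = 3650 h
ceiling fan: 0.05 kW × 3650 h = 182.5 kWh
3D printer: Runtime = 25 min × 19 = 475 min = 7.916666… h
3D printer: 0.23 kW × 7.916666… h = 1.820833… kWh
toaster oven: Runtime = 8 h/day × 14 days = 112 h
toaster oven: 1.42 kW × 112 h = 159.04 kWh
laptop charger: Runtime = 2 h/day × 7 days = 14 h
laptop charger: 0.09 kW × 14 h = 1.26 kWh
Total energy = 344.620833… kWh
Cost = 344.620833… × $0.10 = $34.46

$34.46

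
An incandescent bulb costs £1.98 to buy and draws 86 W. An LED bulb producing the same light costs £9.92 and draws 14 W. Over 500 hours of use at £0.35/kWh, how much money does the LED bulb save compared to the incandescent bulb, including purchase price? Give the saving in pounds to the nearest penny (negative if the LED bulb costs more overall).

incandescent bulb: £1.98 + (86/1000) kW × 500 h × £0.35 = £1.98 + £15.05 = £17.03
LED bulb: £9.92 + (14/1000) kW × 500 h × £0.35 = £9.92 + £2.45 = £12.37
Saving = £17.03 − £12.37 = £4.66

£4.66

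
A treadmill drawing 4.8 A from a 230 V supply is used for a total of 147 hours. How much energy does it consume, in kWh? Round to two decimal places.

Power = 4.8 A × 230 V = 1104 W = 1.104 kW
Energy = 1.104 kW × 147 h = 162.288 kWh ≈ 162.29 kWh

162.29 kWh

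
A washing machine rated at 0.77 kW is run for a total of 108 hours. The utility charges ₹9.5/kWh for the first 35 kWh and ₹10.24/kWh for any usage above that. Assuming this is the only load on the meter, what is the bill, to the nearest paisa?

Energy = 0.77 kW × 108 h = 83.16 kWh
Tier 1 (0–35 kWh): 35 × ₹9.5 = ₹332.5
Above 35 kWh: 48.16 × ₹10.24 = ₹493.1584
Bill = ₹825.66

₹825.66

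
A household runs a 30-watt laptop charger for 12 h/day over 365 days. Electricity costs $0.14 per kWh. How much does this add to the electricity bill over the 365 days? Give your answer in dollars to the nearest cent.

Runtime = 12 h/day × 365 days = 4380 h
Energy = 0.03 kW × 4380 h = 131.4 kWh
Cost = 131.4 kWh × $0.14/kWh = $18.40

$18.40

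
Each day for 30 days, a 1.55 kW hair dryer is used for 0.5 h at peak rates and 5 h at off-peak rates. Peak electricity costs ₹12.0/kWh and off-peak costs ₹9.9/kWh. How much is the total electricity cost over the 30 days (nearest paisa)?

₹2580.75

Peak energy = 1.55 kW × 0.5 h × 30 = 23.25 kWh
Off-peak energy = 1.55 kW × 5 h × 30 = 232.5 kWh
Cost = 23.25 × ₹12.0 + 232.5 × ₹9.9 = ₹279 + ₹2301.75 = ₹2580.75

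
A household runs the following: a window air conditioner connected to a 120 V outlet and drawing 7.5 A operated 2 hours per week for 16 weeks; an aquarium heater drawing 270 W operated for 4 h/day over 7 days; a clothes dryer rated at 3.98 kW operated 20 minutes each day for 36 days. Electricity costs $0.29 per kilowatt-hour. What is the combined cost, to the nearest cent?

$24.39

window air conditioner: Power = 7.5 A × 120 V = 900 W = 0.9 kW
window air conditioner: Runtime = 2 h/week × 16 weeks = 32 h
window air conditioner: 0.9 kW × 32 h = 28.8 kWh
aquarium heater: Runtime = 4 h/day × 7 days = 28 h
aquarium heater: 0.27 kW × 28 h = 7.56 kWh
clothes dryer: Runtime = 20 min × 36 = 720 min = 12 h
clothes dryer: 3.98 kW × 12 h = 47.76 kWh
Total energy = 84.12 kWh
Cost = 84.12 × $0.29 = $24.39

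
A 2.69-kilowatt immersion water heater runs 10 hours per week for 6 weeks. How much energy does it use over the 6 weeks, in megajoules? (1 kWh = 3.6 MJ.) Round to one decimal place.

581.0 MJ

Runtime = 10 h/week × 6 weeks = 60 h
Energy = 2.69 kW × 60 h = 161.4 kWh
= 161.4 × 3.6 MJ = 581.0 MJ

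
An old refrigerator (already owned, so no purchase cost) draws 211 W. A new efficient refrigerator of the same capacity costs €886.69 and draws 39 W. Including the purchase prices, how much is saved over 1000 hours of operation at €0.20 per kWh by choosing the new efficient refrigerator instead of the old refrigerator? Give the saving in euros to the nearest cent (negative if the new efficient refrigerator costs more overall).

old refrigerator: €0.00 + (211/1000) kW × 1000 h × €0.20 = €0.00 + €42.2 = €42.2
new efficient refrigerator: €886.69 + (39/1000) kW × 1000 h × €0.20 = €886.69 + €7.8 = €894.49
Saving = €42.2 − €894.49 = −€852.29

-€852.29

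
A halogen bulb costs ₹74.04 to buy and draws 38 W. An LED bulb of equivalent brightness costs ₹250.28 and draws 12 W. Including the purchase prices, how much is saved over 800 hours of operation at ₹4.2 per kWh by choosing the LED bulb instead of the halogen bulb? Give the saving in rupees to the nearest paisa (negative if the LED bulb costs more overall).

halogen bulb: ₹74.04 + (38/1000) kW × 800 h × ₹4.2 = ₹74.04 + ₹127.68 = ₹201.72
LED bulb: ₹250.28 + (12/1000) kW × 800 h × ₹4.2 = ₹250.28 + ₹40.32 = ₹290.6
Saving = ₹201.72 − ₹290.6 = −₹88.88

-₹88.88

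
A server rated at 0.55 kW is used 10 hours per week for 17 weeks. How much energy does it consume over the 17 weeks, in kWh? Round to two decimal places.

Runtime = 10 h/week × 17 weeks = 170 h
Energy = 0.55 kW × 170 h = 93.5 kWh

93.50 kWh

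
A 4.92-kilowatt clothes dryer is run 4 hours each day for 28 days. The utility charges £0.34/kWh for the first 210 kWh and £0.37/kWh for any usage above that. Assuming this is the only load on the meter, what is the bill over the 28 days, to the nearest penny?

£197.58

Runtime = 4 h/day × 28 days = 112 h
Energy = 4.92 kW × 112 h = 551.04 kWh
Tier 1 (0–210 kWh): 210 × £0.34 = £71.4
Above 210 kWh: 341.04 × £0.37 = £126.1848
Bill = £197.58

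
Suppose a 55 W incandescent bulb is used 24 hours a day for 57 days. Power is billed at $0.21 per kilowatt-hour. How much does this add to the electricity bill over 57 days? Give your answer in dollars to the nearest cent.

Runtime = 24 h × 57 = 1368 h
Energy = 0.055 kW × 1368 h = 75.24 kWh
Cost = 75.24 kWh × $0.21/kWh = $15.80

$15.80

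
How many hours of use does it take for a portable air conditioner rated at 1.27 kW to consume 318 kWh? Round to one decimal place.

250.4 h

Hours = 318 kWh ÷ 1.27 kW = 250.4 h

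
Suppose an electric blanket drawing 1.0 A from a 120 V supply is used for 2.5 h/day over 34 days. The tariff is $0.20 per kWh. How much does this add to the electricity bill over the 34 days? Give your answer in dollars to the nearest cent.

Power = 1.0 A × 120 V = 120 W = 0.12 kW
Runtime = 2.5 h/day × 34 days = 85 h
Energy = 0.12 kW × 85 h = 10.2 kWh
Cost = 10.2 kWh × $0.20/kWh = $2.04

$2.04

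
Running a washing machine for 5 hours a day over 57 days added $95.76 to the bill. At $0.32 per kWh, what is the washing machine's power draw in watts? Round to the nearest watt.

1050 W

Energy = $95.76 ÷ $0.32/kWh = 299.25 kWh
Runtime = 5 h/day × 57 days = 285 h
Power = 299.25 kWh ÷ 285 h = 1.05 kW = 1050 W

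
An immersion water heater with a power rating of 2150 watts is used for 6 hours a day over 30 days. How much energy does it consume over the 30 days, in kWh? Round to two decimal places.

Runtime = 6 h/day × 30 days = 180 h
Energy = 2.15 kW × 180 h = 387 kWh

387.00 kWh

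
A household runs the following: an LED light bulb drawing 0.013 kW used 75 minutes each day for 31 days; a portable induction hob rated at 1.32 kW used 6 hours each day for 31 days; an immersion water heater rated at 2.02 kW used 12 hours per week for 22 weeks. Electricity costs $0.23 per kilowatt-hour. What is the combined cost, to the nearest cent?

$179.24

LED light bulb: Runtime = 75 min × 31 = 2325 min = 38.75 h
LED light bulb: 0.013 kW × 38.75 h = 0.50375 kWh
portable induction hob: Runtime = 6 h/day × 31 days = 186 h
portable induction hob: 1.32 kW × 186 h = 245.52 kWh
immersion water heater: Runtime = 12 h/week × 22 weeks = 264 h
immersion water heater: 2.02 kW × 264 h = 533.28 kWh
Total energy = 779.30375 kWh
Cost = 779.30375 × $0.23 = $179.24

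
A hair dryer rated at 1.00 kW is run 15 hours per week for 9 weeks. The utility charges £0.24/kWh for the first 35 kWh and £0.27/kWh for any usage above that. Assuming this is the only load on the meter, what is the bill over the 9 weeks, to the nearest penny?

Runtime = 15 h/week × 9 weeks = 135 h
Energy = 1 kW × 135 h = 135 kWh
Tier 1 (0–35 kWh): 35 × £0.24 = £8.4
Above 35 kWh: 100 × £0.27 = £27
Bill = £35.40

£35.40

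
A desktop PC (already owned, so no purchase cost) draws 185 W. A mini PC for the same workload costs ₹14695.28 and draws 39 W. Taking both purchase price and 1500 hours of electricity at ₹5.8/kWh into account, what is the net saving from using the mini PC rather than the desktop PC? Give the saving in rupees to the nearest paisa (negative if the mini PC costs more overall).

-₹13425.08

desktop PC: ₹0.00 + (185/1000) kW × 1500 h × ₹5.8 = ₹0.00 + ₹1609.5 = ₹1609.5
mini PC: ₹14695.28 + (39/1000) kW × 1500 h × ₹5.8 = ₹14695.28 + ₹339.3 = ₹15034.58
Saving = ₹1609.5 − ₹15034.58 = −₹13425.08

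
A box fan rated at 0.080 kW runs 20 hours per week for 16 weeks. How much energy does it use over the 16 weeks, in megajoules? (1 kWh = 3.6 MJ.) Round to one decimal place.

92.2 MJ

Runtime = 20 h/week × 16 weeks = 320 h
Energy = 0.08 kW × 320 h = 25.6 kWh
= 25.6 × 3.6 MJ = 92.2 MJ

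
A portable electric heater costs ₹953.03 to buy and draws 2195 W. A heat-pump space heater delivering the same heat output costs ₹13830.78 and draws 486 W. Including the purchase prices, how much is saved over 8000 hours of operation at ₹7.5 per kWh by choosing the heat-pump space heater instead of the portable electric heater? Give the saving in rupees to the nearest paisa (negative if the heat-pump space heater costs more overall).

₹89662.25

portable electric heater: ₹953.03 + (2195/1000) kW × 8000 h × ₹7.5 = ₹953.03 + ₹131700 = ₹132653.03
heat-pump space heater: ₹13830.78 + (486/1000) kW × 8000 h × ₹7.5 = ₹13830.78 + ₹29160 = ₹42990.78
Saving = ₹132653.03 − ₹42990.78 = ₹89662.25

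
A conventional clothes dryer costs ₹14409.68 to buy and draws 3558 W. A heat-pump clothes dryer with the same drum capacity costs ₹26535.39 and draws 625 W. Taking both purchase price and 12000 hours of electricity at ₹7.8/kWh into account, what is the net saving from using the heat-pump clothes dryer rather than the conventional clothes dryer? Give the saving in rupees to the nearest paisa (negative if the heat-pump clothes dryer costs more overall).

conventional clothes dryer: ₹14409.68 + (3558/1000) kW × 12000 h × ₹7.8 = ₹14409.68 + ₹333028.8 = ₹347438.48
heat-pump clothes dryer: ₹26535.39 + (625/1000) kW × 12000 h × ₹7.8 = ₹26535.39 + ₹58500 = ₹85035.39
Saving = ₹347438.48 − ₹85035.39 = ₹262403.09

₹262403.09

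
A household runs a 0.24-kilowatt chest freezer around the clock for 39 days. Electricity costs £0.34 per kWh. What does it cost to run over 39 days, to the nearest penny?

Runtime = 24 h × 39 = 936 h
Energy = 0.24 kW × 936 h = 224.64 kWh
Cost = 224.64 kWh × £0.34/kWh = £76.38

£76.38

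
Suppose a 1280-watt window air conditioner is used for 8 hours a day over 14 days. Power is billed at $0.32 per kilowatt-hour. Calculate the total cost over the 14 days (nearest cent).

Runtime = 8 h/day × 14 days = 112 h
Energy = 1.28 kW × 112 h = 143.36 kWh
Cost = 143.36 kWh × $0.32/kWh = $45.88

$45.88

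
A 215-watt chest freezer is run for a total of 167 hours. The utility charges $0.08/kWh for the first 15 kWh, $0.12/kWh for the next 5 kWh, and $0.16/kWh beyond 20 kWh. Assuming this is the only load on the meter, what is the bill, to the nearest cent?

$4.34

Energy = 0.215 kW × 167 h = 35.905 kWh
Tier 1 (0–15 kWh): 15 × $0.08 = $1.2
Tier 2 (15–20 kWh): 5 × $0.12 = $0.6
Above 20 kWh: 15.905 × $0.16 = $2.5448
Bill = $4.34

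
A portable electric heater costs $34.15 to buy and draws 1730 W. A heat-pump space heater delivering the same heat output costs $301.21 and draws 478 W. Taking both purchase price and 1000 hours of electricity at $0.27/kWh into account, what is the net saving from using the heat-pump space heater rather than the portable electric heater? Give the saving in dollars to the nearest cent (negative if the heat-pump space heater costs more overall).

portable electric heater: $34.15 + (1730/1000) kW × 1000 h × $0.27 = $34.15 + $467.1 = $501.25
heat-pump space heater: $301.21 + (478/1000) kW × 1000 h × $0.27 = $301.21 + $129.06 = $430.27
Saving = $501.25 − $430.27 = $70.98

$70.98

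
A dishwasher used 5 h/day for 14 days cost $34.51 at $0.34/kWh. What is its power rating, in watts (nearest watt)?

Energy = $34.51 ÷ $0.34/kWh = 101.5 kWh
Runtime = 5 h/day × 14 days = 70 h
Power = 101.5 kWh ÷ 70 h = 1.45 kW = 1450 W

1450 W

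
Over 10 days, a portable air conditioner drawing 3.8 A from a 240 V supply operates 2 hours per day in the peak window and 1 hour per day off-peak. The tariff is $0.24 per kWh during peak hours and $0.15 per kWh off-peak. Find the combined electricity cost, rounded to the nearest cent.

$5.75

Power = 3.8 A × 240 V = 912 W = 0.912 kW
Peak energy = 0.912 kW × 2 h × 10 = 18.24 kWh
Off-peak energy = 0.912 kW × 1 h × 10 = 9.12 kWh
Cost = 18.24 × $0.24 + 9.12 × $0.15 = $4.3776 + $1.368 = $5.75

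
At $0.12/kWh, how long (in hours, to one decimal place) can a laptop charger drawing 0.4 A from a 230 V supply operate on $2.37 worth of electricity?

214.7 h

Power = 0.4 A × 230 V = 92 W = 0.092 kW
Energy available = $2.37 ÷ $0.12/kWh = 19.75 kWh
Hours = 19.75 kWh ÷ 0.092 kW = 214.7 h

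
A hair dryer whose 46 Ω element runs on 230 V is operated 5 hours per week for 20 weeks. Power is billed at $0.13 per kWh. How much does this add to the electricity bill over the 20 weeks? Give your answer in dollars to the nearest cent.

Power = V²/R = 230²/46 = 1150 W = 1.15 kW
Runtime = 5 h/week × 20 weeks = 100 h
Energy = 1.15 kW × 100 h = 115 kWh
Cost = 115 kWh × $0.13/kWh = $14.95

$14.95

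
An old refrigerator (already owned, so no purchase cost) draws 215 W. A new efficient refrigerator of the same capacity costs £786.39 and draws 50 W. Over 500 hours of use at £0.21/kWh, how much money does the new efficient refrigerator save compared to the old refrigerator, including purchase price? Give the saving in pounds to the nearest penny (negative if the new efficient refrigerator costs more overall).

old refrigerator: £0.00 + (215/1000) kW × 500 h × £0.21 = £0.00 + £22.575 = £22.575
new efficient refrigerator: £786.39 + (50/1000) kW × 500 h × £0.21 = £786.39 + £5.25 = £791.64
Saving = £22.575 − £791.64 = −£769.065 → -£769.07

-£769.07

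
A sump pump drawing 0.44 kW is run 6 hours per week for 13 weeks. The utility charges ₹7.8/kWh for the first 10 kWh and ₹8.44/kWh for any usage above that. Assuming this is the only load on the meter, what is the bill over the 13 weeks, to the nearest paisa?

₹283.26

Runtime = 6 h/week × 13 weeks = 78 h
Energy = 0.44 kW × 78 h = 34.32 kWh
Tier 1 (0–10 kWh): 10 × ₹7.8 = ₹78
Above 10 kWh: 24.32 × ₹8.44 = ₹205.2608
Bill = ₹283.26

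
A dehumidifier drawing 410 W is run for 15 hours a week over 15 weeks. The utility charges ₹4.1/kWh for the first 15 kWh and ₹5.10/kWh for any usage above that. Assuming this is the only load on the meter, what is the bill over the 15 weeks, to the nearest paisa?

₹455.48

Runtime = 15 h/week × 15 weeks = 225 h
Energy = 0.41 kW × 225 h = 92.25 kWh
Tier 1 (0–15 kWh): 15 × ₹4.1 = ₹61.5
Above 15 kWh: 77.25 × ₹5.10 = ₹393.975
Bill = ₹455.48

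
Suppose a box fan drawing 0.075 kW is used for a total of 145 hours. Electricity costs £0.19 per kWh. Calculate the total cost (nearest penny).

£2.07

Energy = 0.075 kW × 145 h = 10.875 kWh
Cost = 10.875 kWh × £0.19/kWh = £2.07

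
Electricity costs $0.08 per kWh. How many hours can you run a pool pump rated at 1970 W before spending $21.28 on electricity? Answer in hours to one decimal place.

Energy available = $21.28 ÷ $0.08/kWh = 266 kWh
Hours = 266 kWh ÷ 1.97 kW = 135.0 h

135.0 h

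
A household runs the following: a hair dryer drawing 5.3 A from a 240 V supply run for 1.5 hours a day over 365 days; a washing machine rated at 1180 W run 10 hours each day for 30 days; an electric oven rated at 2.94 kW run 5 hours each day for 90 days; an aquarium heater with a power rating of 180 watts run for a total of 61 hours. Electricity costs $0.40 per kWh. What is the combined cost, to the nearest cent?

$953.76

hair dryer: Power = 5.3 A × 240 V = 1272 W = 1.272 kW
hair dryer: Runtime = 1.5 h/day × 365 days = 547.5 h
hair dryer: 1.272 kW × 547.5 h = 696.42 kWh
washing machine: Runtime = 10 h/day × 30 days = 300 h
washing machine: 1.18 kW × 300 h = 354 kWh
electric oven: Runtime = 5 h/day × 90 days = 450 h
electric oven: 2.94 kW × 450 h = 1323 kWh
aquarium heater: 0.18 kW × 61 h = 10.98 kWh
Total energy = 2384.4 kWh
Cost = 2384.4 × $0.40 = $953.76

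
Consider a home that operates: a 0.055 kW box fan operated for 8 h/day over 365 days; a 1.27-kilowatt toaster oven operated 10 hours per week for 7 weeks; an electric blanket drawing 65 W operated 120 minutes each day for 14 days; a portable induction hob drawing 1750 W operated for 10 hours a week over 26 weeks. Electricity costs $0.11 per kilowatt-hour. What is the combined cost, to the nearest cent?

box fan: Runtime = 8 h/day × 365 days = 2920 h
box fan: 0.055 kW × 2920 h = 160.6 kWh
toaster oven: Runtime = 10 h/week × 7 weeks = 70 h
toaster oven: 1.27 kW × 70 h = 88.9 kWh
electric blanket: Runtime = 120 min × 14 = 1680 min = 28 h
electric blanket: 0.065 kW × 28 h = 1.82 kWh
portable induction hob: Runtime = 10 h/week × 26 weeks = 260 h
portable induction hob: 1.75 kW × 260 h = 455 kWh
Total energy = 706.32 kWh
Cost = 706.32 × $0.11 = $77.70

$77.70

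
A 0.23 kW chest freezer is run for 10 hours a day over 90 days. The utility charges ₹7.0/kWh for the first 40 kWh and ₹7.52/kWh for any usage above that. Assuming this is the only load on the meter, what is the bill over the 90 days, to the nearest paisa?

₹1535.84

Runtime = 10 h/day × 90 days = 900 h
Energy = 0.23 kW × 900 h = 207 kWh
Tier 1 (0–40 kWh): 40 × ₹7.0 = ₹280
Above 40 kWh: 167 × ₹7.52 = ₹1255.84
Bill = ₹1535.84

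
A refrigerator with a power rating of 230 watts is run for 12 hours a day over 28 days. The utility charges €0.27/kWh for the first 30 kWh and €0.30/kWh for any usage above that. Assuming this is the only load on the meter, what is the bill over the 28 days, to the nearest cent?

Runtime = 12 h/day × 28 days = 336 h
Energy = 0.23 kW × 336 h = 77.28 kWh
Tier 1 (0–30 kWh): 30 × €0.27 = €8.1
Above 30 kWh: 47.28 × €0.30 = €14.184
Bill = €22.28

€22.28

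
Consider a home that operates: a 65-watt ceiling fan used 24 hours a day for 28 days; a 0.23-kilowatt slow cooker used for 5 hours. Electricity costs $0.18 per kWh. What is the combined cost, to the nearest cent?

$8.07

ceiling fan: Runtime = 24 h × 28 = 672 h
ceiling fan: 0.065 kW × 672 h = 43.68 kWh
slow cooker: 0.23 kW × 5 h = 1.15 kWh
Total energy = 44.83 kWh
Cost = 44.83 × $0.18 = $8.07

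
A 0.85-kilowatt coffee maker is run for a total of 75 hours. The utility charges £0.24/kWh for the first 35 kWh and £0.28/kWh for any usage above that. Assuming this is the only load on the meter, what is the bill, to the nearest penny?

£16.45

Energy = 0.85 kW × 75 h = 63.75 kWh
Tier 1 (0–35 kWh): 35 × £0.24 = £8.4
Above 35 kWh: 28.75 × £0.28 = £8.05
Bill = £16.45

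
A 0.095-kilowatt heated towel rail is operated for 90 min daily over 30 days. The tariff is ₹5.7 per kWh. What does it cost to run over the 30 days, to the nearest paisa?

₹24.37

Runtime = 90 min × 30 = 2700 min = 45 h
Energy = 0.095 kW × 45 h = 4.275 kWh
Cost = 4.275 kWh × ₹5.7/kWh = ₹24.37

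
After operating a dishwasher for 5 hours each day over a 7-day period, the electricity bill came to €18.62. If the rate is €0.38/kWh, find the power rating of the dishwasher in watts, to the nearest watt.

1400 W

Energy = €18.62 ÷ €0.38/kWh = 49 kWh
Runtime = 5 h/day × 7 days = 35 h
Power = 49 kWh ÷ 35 h = 1.4 kW = 1400 W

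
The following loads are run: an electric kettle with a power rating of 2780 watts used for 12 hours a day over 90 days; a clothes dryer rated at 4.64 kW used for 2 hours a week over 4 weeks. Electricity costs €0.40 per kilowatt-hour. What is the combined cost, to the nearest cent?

electric kettle: Runtime = 12 h/day × 90 days = 1080 h
electric kettle: 2.78 kW × 1080 h = 3002.4 kWh
clothes dryer: Runtime = 2 h/week × 4 weeks = 8 h
clothes dryer: 4.64 kW × 8 h = 37.12 kWh
Total energy = 3039.52 kWh
Cost = 3039.52 × €0.40 = €1215.81

€1215.81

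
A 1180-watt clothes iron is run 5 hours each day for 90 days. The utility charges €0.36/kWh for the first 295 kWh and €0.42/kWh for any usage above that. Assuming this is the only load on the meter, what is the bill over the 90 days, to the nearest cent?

Runtime = 5 h/day × 90 days = 450 h
Energy = 1.18 kW × 450 h = 531 kWh
Tier 1 (0–295 kWh): 295 × €0.36 = €106.2
Above 295 kWh: 236 × €0.42 = €99.12
Bill = €205.32

€205.32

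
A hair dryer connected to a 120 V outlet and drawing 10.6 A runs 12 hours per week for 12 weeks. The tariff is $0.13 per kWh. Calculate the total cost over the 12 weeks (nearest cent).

Power = 10.6 A × 120 V = 1272 W = 1.272 kW
Runtime = 12 h/week × 12 weeks = 144 h
Energy = 1.272 kW × 144 h = 183.168 kWh
Cost = 183.168 kWh × $0.13/kWh = $23.81

$23.81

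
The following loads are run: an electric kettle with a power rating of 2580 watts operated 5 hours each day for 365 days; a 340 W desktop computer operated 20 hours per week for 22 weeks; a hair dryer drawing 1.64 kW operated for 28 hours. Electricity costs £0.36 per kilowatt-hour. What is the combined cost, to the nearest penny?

electric kettle: Runtime = 5 h/day × 365 days = 1825 h
electric kettle: 2.58 kW × 1825 h = 4708.5 kWh
desktop computer: Runtime = 20 h/week × 22 weeks = 440 h
desktop computer: 0.34 kW × 440 h = 149.6 kWh
hair dryer: 1.64 kW × 28 h = 45.92 kWh
Total energy = 4904.02 kWh
Cost = 4904.02 × £0.36 = £1765.45

£1765.45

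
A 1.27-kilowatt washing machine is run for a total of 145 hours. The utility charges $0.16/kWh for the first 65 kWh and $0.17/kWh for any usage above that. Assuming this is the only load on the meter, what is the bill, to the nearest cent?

Energy = 1.27 kW × 145 h = 184.15 kWh
Tier 1 (0–65 kWh): 65 × $0.16 = $10.4
Above 65 kWh: 119.15 × $0.17 = $20.2555
Bill = $30.66

$30.66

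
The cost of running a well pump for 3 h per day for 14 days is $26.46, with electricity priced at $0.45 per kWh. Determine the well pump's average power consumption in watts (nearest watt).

1400 W

Energy = $26.46 ÷ $0.45/kWh = 58.8 kWh
Runtime = 3 h/day × 14 days = 42 h
Power = 58.8 kWh ÷ 42 h = 1.4 kW = 1400 W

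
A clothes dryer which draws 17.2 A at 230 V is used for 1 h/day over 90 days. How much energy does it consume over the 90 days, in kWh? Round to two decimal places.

356.04 kWh

Power = 17.2 A × 230 V = 3956 W = 3.956 kW
Runtime = 1 h/day × 90 days = 90 h
Energy = 3.956 kW × 90 h = 356.04 kWh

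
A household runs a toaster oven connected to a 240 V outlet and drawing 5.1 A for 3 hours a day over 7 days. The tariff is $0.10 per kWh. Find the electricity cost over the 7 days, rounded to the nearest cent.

Power = 5.1 A × 240 V = 1224 W = 1.224 kW
Runtime = 3 h/day × 7 days = 21 h
Energy = 1.224 kW × 21 h = 25.704 kWh
Cost = 25.704 kWh × $0.10/kWh = $2.57

$2.57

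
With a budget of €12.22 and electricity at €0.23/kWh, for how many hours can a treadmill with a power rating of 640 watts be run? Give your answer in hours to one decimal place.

83.0 h

Energy available = €12.22 ÷ €0.23/kWh = 53.1304 kWh
Hours = 53.1304 kWh ÷ 0.64 kW = 83.0 h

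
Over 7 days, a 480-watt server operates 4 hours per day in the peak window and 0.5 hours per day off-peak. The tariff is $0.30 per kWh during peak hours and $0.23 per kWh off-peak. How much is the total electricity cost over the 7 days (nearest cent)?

Peak energy = 0.48 kW × 4 h × 7 = 13.44 kWh
Off-peak energy = 0.48 kW × 0.5 h × 7 = 1.68 kWh
Cost = 13.44 × $0.30 + 1.68 × $0.23 = $4.032 + $0.3864 = $4.42

$4.42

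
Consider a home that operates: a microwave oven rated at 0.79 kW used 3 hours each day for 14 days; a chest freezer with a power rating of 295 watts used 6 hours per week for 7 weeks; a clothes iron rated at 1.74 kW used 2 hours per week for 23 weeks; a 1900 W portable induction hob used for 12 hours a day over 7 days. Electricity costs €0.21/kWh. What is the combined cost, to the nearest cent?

€59.89

microwave oven: Runtime = 3 h/day × 14 days = 42 h
microwave oven: 0.79 kW × 42 h = 33.18 kWh
chest freezer: Runtime = 6 h/week × 7 weeks = 42 h
chest freezer: 0.295 kW × 42 h = 12.39 kWh
clothes iron: Runtime = 2 h/week × 23 weeks = 46 h
clothes iron: 1.74 kW × 46 h = 80.04 kWh
portable induction hob: Runtime = 12 h/day × 7 days = 84 h
portable induction hob: 1.9 kW × 84 h = 159.6 kWh
Total energy = 285.21 kWh
Cost = 285.21 × €0.21 = €59.89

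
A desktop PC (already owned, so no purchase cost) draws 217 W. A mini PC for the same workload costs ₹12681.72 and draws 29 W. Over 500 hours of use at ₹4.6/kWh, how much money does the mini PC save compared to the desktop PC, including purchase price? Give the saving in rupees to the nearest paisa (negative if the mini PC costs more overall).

desktop PC: ₹0.00 + (217/1000) kW × 500 h × ₹4.6 = ₹0.00 + ₹499.1 = ₹499.1
mini PC: ₹12681.72 + (29/1000) kW × 500 h × ₹4.6 = ₹12681.72 + ₹66.7 = ₹12748.42
Saving = ₹499.1 − ₹12748.42 = −₹12249.32

-₹12249.32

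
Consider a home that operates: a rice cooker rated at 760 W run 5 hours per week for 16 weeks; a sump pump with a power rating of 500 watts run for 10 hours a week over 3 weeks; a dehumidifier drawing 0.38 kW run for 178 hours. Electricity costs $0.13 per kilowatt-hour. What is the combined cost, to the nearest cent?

rice cooker: Runtime = 5 h/week × 16 weeks = 80 h
rice cooker: 0.76 kW × 80 h = 60.8 kWh
sump pump: Runtime = 10 h/week × 3 weeks = 30 h
sump pump: 0.5 kW × 30 h = 15 kWh
dehumidifier: 0.38 kW × 178 h = 67.64 kWh
Total energy = 143.44 kWh
Cost = 143.44 × $0.13 = $18.65

$18.65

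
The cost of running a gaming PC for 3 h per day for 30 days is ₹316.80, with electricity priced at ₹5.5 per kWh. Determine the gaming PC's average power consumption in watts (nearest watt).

Energy = ₹316.80 ÷ ₹5.5/kWh = 57.6 kWh
Runtime = 3 h/day × 30 days = 90 h
Power = 57.6 kWh ÷ 90 h = 0.64 kW = 640 W

640 W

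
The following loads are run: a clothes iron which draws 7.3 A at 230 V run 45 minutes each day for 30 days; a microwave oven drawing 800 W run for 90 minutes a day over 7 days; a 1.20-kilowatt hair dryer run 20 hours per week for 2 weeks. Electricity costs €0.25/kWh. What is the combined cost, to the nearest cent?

€23.54

clothes iron: Power = 7.3 A × 230 V = 1679 W = 1.679 kW
clothes iron: Runtime = 45 min × 30 = 1350 min = 22.5 h
clothes iron: 1.679 kW × 22.5 h = 37.7775 kWh
microwave oven: Runtime = 90 min × 7 = 630 min = 10.5 h
microwave oven: 0.8 kW × 10.5 h = 8.4 kWh
hair dryer: Runtime = 20 h/week × 2 weeks = 40 h
hair dryer: 1.2 kW × 40 h = 48 kWh
Total energy = 94.1775 kWh
Cost = 94.1775 × €0.25 = €23.54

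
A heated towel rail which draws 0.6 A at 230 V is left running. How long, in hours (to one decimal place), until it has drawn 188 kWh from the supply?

Power = 0.6 A × 230 V = 138 W = 0.138 kW
Hours = 188 kWh ÷ 0.138 kW = 1362.3 h

1362.3 h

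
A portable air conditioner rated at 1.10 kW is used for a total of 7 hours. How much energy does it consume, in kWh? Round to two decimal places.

7.70 kWh

Energy = 1.1 kW × 7 h = 7.7 kWh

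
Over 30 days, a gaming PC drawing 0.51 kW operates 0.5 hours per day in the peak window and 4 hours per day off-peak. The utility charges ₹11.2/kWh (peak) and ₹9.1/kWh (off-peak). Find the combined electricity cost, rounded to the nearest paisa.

Peak energy = 0.51 kW × 0.5 h × 30 = 7.65 kWh
Off-peak energy = 0.51 kW × 4 h × 30 = 61.2 kWh
Cost = 7.65 × ₹11.2 + 61.2 × ₹9.1 = ₹85.68 + ₹556.92 = ₹642.60

₹642.60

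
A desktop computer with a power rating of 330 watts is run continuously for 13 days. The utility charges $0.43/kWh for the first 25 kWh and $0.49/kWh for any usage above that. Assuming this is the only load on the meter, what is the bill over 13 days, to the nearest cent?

Runtime = 24 h × 13 = 312 h
Energy = 0.33 kW × 312 h = 102.96 kWh
Tier 1 (0–25 kWh): 25 × $0.43 = $10.75
Above 25 kWh: 77.96 × $0.49 = $38.2004
Bill = $48.95

$48.95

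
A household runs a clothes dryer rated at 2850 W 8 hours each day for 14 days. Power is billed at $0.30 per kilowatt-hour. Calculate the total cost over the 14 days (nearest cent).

Runtime = 8 h/day × 14 days = 112 h
Energy = 2.85 kW × 112 h = 319.2 kWh
Cost = 319.2 kWh × $0.30/kWh = $95.76

$95.76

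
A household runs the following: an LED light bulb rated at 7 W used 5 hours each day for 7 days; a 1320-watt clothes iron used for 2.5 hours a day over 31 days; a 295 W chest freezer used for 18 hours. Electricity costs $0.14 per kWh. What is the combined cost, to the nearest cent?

$15.10

LED light bulb: Runtime = 5 h/day × 7 days = 35 h
LED light bulb: 0.007 kW × 35 h = 0.245 kWh
clothes iron: Runtime = 2.5 h/day × 31 days = 77.5 h
clothes iron: 1.32 kW × 77.5 h = 102.3 kWh
chest freezer: 0.295 kW × 18 h = 5.31 kWh
Total energy = 107.855 kWh
Cost = 107.855 × $0.14 = $15.10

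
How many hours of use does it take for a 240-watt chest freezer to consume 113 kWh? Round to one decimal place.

470.8 h

Hours = 113 kWh ÷ 0.24 kW = 470.8 h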